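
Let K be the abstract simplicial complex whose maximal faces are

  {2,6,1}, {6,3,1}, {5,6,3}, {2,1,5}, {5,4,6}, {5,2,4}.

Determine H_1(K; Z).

K has 6 vertices, 12 edges, 6 triangles.
rank ∂_1 = 5, rank ∂_2 = 6 ⇒ b_1 = 12 − 5 − 6 = 1; all invariant factors of ∂_2 are 1 so no torsion. So H_1 = Z.

H_1 ≅ Z.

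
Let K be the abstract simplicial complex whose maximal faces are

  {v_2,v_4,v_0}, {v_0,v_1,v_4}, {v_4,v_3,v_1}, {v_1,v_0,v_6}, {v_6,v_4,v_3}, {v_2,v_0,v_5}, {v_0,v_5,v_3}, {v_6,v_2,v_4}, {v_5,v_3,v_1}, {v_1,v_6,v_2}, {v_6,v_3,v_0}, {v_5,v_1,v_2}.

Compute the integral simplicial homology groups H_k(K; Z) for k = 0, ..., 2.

Order the vertices as v_0 < v_1 < v_2 < v_3 < v_4 < v_5 < v_6. Listing each simplex with vertices in this order, K has dimension 2 with simplices:

  0-simplices (7): [v_0], [v_1], [v_2], [v_3], [v_4], [v_5], [v_6]
  1-simplices (18): (18 of them)
  2-simplices (12): (12 of them)

so the chain groups are C_0 ≅ Z^7, C_1 ≅ Z^18, C_2 ≅ Z^12.

∂_1: C_1 → C_0 sends each edge [p,q] (with p < q) to q − p.
As a 7×18 matrix over Z this has rank 6, with invariant factors (1,1,1,1,1,1).

Boundary ∂_2: C_2 → C_1 acts by ∂[p,q,r] = [q,r] − [p,r] + [p,q]. For instance
  ∂[v_1,v_3,v_5] = [v_3,v_5] − [v_1,v_5] + [v_1,v_3],
  ∂[v_0,v_1,v_6] = [v_1,v_6] − [v_0,v_6] + [v_0,v_1].
This gives a 18×12 integer matrix of rank 12; reducing to Smith normal form yields diagonal entries (1,1,1,1,1,1,1,1,1,1,1,2).

Now H_k = ker ∂_k / im ∂_{k+1}, so:

  H_0: rank C_0 − rank ∂_1 = 7 − 6 = 1, and the invariant factors of ∂_1 are all 1, so H_0 ≅ Z.
  H_1: rank ker ∂_1 − rank ∂_2 = (18 − 6) − 12 = 0, and ∂_2 has invariant factor 2 > 1, so H_1 ≅ Z/2.
  H_2: rank ker ∂_2 − rank ∂_3 = (12 − 12) − 0 = 0, and there is no ∂_3, so H_2 ≅ 0.

As a check, the Euler characteristic is 7 − 18 + 12 = 1, which agrees with 1 − 0 + 0 = 1.
(K is a triangulation of the real projective plane RP^2.)

H_0 = Z,  H_1 = Z/2,  H_2 = 0.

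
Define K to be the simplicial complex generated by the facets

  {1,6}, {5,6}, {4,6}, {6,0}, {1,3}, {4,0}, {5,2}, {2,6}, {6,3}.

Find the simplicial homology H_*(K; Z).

We work with the vertex ordering 0 < 1 < 2 < 3 < 4 < 5 < 6. The simplices of K, each written with vertices in increasing order, are:

  0-simplices (7): [0], [1], [2], [3], [4], [5], [6]
  1-simplices (9): [0,4], [0,6], [1,3], [1,6], [2,5], [2,6], [3,6], [4,6], [5,6]

Hence C_0 ≅ Z^7, C_1 ≅ Z^9.

∂_1: C_1 → C_0 maps an edge to its endpoints' difference, ∂[p,q] = q − p. For instance
  ∂[0,6] = [6] − [0].
This gives a 7×9 integer matrix of rank 6; reducing to Smith normal form yields diagonal entries (1,1,1,1,1,1).

Computing H_k = (kernel of ∂_k) / (image of ∂_{k+1}):

  H_0: rank C_0 − rank ∂_1 = 7 − 6 = 1, and the invariant factors of ∂_1 are all 1, so H_0 ≅ Z.
  H_1: rank ker ∂_1 − rank ∂_2 = (9 − 6) − 0 = 3, and there is no ∂_2, so H_1 ≅ Z^3.

As a check, the Euler characteristic is 7 − 9 = -2, which agrees with 1 − 3 = -2.

H_0 = Z,  H_1 = Z^3.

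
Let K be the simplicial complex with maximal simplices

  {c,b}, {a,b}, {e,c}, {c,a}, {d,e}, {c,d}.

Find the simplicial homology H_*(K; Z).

H_0 ≅ Z,  H_1 ≅ Z^2.

Fix the vertex order a < b < c < d < e and write every simplex with vertices in increasing order. Then dim K = 1 and the simplices of K are:

  0-simplices (5): a, b, c, d, e
  1-simplices (6): ab, ac, bc, cd, ce, de

giving chain groups C_0 ≅ Z^5, C_1 ≅ Z^6.

The boundary map ∂_1: C_1 → C_0 maps an edge to its endpoints' difference, ∂[p,q] = q − p. For instance
  ∂ab = b − a.
The resulting 5×6 matrix has rank 4, and its Smith normal form has invariant factors (1,1,1,1).

Computing H_k = (kernel of ∂_k) / (image of ∂_{k+1}):

  H_0: rank C_0 − rank ∂_1 = 5 − 4 = 1, and the invariant factors of ∂_1 are all 1, so H_0 = Z.
  H_1: rank ker ∂_1 − rank ∂_2 = (6 − 4) − 0 = 2, and there is no ∂_2, so H_1 = Z^2.

As a check, the Euler characteristic is 5 − 6 = -1, which agrees with 1 − 2 = -1.
(K is a triangulation of a wedge of 2 circles.)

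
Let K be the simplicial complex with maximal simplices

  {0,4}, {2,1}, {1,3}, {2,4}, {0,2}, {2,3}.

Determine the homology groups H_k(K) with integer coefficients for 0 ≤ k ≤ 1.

Take the total order 0 < 1 < 2 < 3 < 4 on the vertex set. Then K (dimension 1) consists of the simplices:

  0-simplices (5): [0], [1], [2], [3], [4]
  1-simplices (6): [0,2], [0,4], [1,2], [1,3], [2,3], [2,4]

Hence C_0 ≅ Z^5, C_1 ≅ Z^6.

∂_1: C_1 → C_0 is given by ∂[p,q] = [q] − [p].
This gives a 5×6 integer matrix of rank 4; reducing to Smith normal form yields diagonal entries (1,1,1,1).

Reading off H_k = ker ∂_k / im ∂_{k+1}:

  H_0: rank C_0 − rank ∂_1 = 5 − 4 = 1, and the invariant factors of ∂_1 are all 1, so H_0 = Z.
  H_1: rank ker ∂_1 − rank ∂_2 = (6 − 4) − 0 = 2, and there is no ∂_2, so H_1 = Z^2.

H_0 ≅ Z,  H_1 ≅ Z^2.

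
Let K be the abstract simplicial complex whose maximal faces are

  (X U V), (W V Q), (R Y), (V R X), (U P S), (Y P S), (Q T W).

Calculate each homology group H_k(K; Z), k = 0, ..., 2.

Fix the vertex order P < Q < R < S < T < U < V < W < X < Y and write every simplex with vertices in increasing order. Then dim K = 2 and the simplices of K are:

  0-simplices (10): P, Q, R, S, T, U, V, W, X, Y
  1-simplices (16): PS, PU, PY, QT, QV, QW, RV, RX, RY, SU, SY, TW, UV, UX, VW, VX
  2-simplices (6): PSU, PSY, QTW, QVW, RVX, UVX

giving chain groups C_0 ≅ Z^10, C_1 ≅ Z^16, C_2 ≅ Z^6.

The boundary map ∂_1: C_1 → C_0 sends each edge [p,q] (with p < q) to q − p.
The 10×16 boundary matrix has rank 9 and Smith normal form diag(1,1,1,1,1,1,1,1,1).

The boundary map ∂_2: C_2 → C_1 maps a triangle to the signed sum of its edges. For instance
  ∂PSY = SY − PY + PS,
  ∂QTW = TW − QW + QT.
This gives a 16×6 integer matrix of rank 6; reducing to Smith normal form yields diagonal entries (1,1,1,1,1,1).

Now H_k = ker ∂_k / im ∂_{k+1}, so:

  H_0: rank C_0 − rank ∂_1 = 10 − 9 = 1, and the invariant factors of ∂_1 are all 1, so H_0 ≅ Z.
  H_1: rank ker ∂_1 − rank ∂_2 = (16 − 9) − 6 = 1, and the invariant factors of ∂_2 are all 1, so H_1 ≅ Z.
  H_2: rank ker ∂_2 − rank ∂_3 = (6 − 6) − 0 = 0, and there is no ∂_3, so H_2 ≅ 0.

As a check, the Euler characteristic is 10 − 16 + 6 = 0, which agrees with 1 − 1 + 0 = 0.

H_0 ≅ Z,  H_1 ≅ Z,  H_2 = 0.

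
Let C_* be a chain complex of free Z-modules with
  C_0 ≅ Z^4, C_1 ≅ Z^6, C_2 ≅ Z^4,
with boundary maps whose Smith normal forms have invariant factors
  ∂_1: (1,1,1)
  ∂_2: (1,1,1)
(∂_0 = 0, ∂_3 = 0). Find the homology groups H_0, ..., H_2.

H_0 = Z,  H_1 = 0,  H_2 = Z.

H_0: b_0 = 4 − 0 − 3 = 1; torsion from ∂_1 factors > 1: none. So H_0 = Z.
H_1: b_1 = 6 − 3 − 3 = 0; torsion from ∂_2 factors > 1: none. So H_1 = 0.
H_2: b_2 = 4 − 3 − 0 = 1; torsion from ∂_3 factors > 1: none. So H_2 = Z.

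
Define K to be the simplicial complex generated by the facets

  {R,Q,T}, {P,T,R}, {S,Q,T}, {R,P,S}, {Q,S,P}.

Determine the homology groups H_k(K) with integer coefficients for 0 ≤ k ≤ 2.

Order the vertices as P < Q < R < S < T. Listing each simplex with vertices in this order, K has dimension 2 with simplices:

  0-simplices (5): P, Q, R, S, T
  1-simplices (10): PQ, PR, PS, PT, QR, QS, QT, RS, RT, ST
  2-simplices (5): PQS, PRS, PRT, QRT, QST

Hence C_0 ≅ Z^5, C_1 ≅ Z^10, C_2 ≅ Z^5.

The boundary map ∂_1: C_1 → C_0 maps an edge to its endpoints' difference, ∂[p,q] = q − p. For instance
  ∂ST = T − S.
The 5×10 boundary matrix has rank 4 and Smith normal form diag(1,1,1,1).

∂_2: C_2 → C_1 maps a triangle to the signed sum of its edges. For instance
  ∂PRS = RS − PS + PR,
  ∂PRT = RT − PT + PR.
The 10×5 boundary matrix has rank 5 and Smith normal form diag(1,1,1,1,1).

Now H_k = ker ∂_k / im ∂_{k+1}, so:

  H_0: rank C_0 − rank ∂_1 = 5 − 4 = 1, and the invariant factors of ∂_1 are all 1, so H_0 = Z.
  H_1: rank ker ∂_1 − rank ∂_2 = (10 − 4) − 5 = 1, and the invariant factors of ∂_2 are all 1, so H_1 = Z.
  H_2: rank ker ∂_2 − rank ∂_3 = (5 − 5) − 0 = 0, and there is no ∂_3, so H_2 = 0.

H_0 ≅ Z,  H_1 ≅ Z,  H_2 = 0.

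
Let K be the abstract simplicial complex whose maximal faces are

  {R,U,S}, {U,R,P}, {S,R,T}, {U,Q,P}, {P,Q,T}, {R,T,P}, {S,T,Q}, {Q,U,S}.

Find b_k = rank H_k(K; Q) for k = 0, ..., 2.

b_0 = 1, b_1 = 0, b_2 = 1.

We work with the vertex ordering P < Q < R < S < T < U. The simplices of K, each written with vertices in increasing order, are:

  0-simplices (6): P, Q, R, S, T, U
  1-simplices (12): PQ, PR, PT, PU, QS, QT, QU, RS, RT, RU, ST, SU
  2-simplices (8): PQT, PQU, PRT, PRU, QST, QSU, RST, RSU

so the chain groups are C_0 ≅ Z^6, C_1 ≅ Z^12, C_2 ≅ Z^8.

Boundary ∂_1: C_1 → C_0 sends each edge [p,q] (with p < q) to q − p. For instance
  ∂QT = T − Q.
The resulting 6×12 matrix has rank 5, and its Smith normal form has invariant factors (1,1,1,1,1).

Boundary ∂_2: C_2 → C_1 sends each 2-simplex [p,q,r] to [q,r] − [p,r] + [p,q]. For instance
  ∂PRT = RT − PT + PR,
  ∂RST = ST − RT + RS.
As a 12×8 matrix over Z this has rank 7, with invariant factors (1,1,1,1,1,1,1).

Computing H_k = (kernel of ∂_k) / (image of ∂_{k+1}):

  H_0: rank C_0 − rank ∂_1 = 6 − 5 = 1, and the invariant factors of ∂_1 are all 1, so H_0 = Z.
  H_1: rank ker ∂_1 − rank ∂_2 = (12 − 5) − 7 = 0, and the invariant factors of ∂_2 are all 1, so H_1 = 0.
  H_2: rank ker ∂_2 − rank ∂_3 = (8 − 7) − 0 = 1, and there is no ∂_3, so H_2 = Z.

Hence the Betti numbers are b_0 = 1, b_1 = 0, b_2 = 1.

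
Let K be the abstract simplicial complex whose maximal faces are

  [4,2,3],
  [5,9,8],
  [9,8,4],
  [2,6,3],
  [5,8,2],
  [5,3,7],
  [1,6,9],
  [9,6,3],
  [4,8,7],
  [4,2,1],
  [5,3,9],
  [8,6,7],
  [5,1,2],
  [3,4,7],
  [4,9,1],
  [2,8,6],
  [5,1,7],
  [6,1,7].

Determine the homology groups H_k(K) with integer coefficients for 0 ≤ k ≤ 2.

We work with the vertex ordering 1 < 2 < 3 < 4 < 5 < 6 < 7 < 8 < 9. The simplices of K, each written with vertices in increasing order, are:

  0-simplices (9): [1], [2], [3], [4], [5], [6], [7], [8], [9]
  1-simplices (27): (27 of them)
  2-simplices (18): [1,2,4], [1,2,5], [1,4,9], [1,5,7], [1,6,7], [1,6,9], [2,3,4], [2,3,6], [2,5,8], [2,6,8], [3,4,7], [3,5,7], [3,5,9], [3,6,9], [4,7,8], [4,8,9], [5,8,9], [6,7,8]

Hence C_0 ≅ Z^9, C_1 ≅ Z^27, C_2 ≅ Z^18.

∂_1: C_1 → C_0 is given by ∂[p,q] = [q] − [p].
The resulting 9×27 matrix has rank 8, and its Smith normal form has invariant factors (1,1,1,1,1,1,1,1).

∂_2: C_2 → C_1 maps a triangle to the signed sum of its edges. For instance
  ∂[1,6,7] = [6,7] − [1,7] + [1,6],
  ∂[5,8,9] = [8,9] − [5,9] + [5,8].
The 27×18 boundary matrix has rank 17 and Smith normal form diag(1,1,1,1,1,1,1,1,1,1,1,1,1,1,1,1,1).

Computing H_k = (kernel of ∂_k) / (image of ∂_{k+1}):

  H_0: rank C_0 − rank ∂_1 = 9 − 8 = 1, and the invariant factors of ∂_1 are all 1, so H_0 ≅ Z.
  H_1: rank ker ∂_1 − rank ∂_2 = (27 − 8) − 17 = 2, and the invariant factors of ∂_2 are all 1, so H_1 ≅ Z^2.
  H_2: rank ker ∂_2 − rank ∂_3 = (18 − 17) − 0 = 1, and there is no ∂_3, so H_2 ≅ Z.

As a check, the Euler characteristic is 9 − 27 + 18 = 0, which agrees with 1 − 2 + 1 = 0.
(K is a triangulation of the torus T^2.)

H_0 = Z,  H_1 = Z^2,  H_2 = Z.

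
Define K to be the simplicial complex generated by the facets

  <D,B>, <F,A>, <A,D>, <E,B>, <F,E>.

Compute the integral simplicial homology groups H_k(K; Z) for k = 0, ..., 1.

Order the vertices as A < B < D < E < F. Listing each simplex with vertices in this order, K has dimension 1 with simplices:

  0-simplices (5): A, B, D, E, F
  1-simplices (5): AD, AF, BD, BE, EF

so the chain groups are C_0 ≅ Z^5, C_1 ≅ Z^5.

∂_1: C_1 → C_0 maps an edge to its endpoints' difference, ∂[p,q] = q − p. For instance
  ∂EF = F − E.
The resulting 5×5 matrix has rank 4, and its Smith normal form has invariant factors (1,1,1,1).

Reading off H_k = ker ∂_k / im ∂_{k+1}:

  H_0: rank C_0 − rank ∂_1 = 5 − 4 = 1, and the invariant factors of ∂_1 are all 1, so H_0 = Z.
  H_1: rank ker ∂_1 − rank ∂_2 = (5 − 4) − 0 = 1, and there is no ∂_2, so H_1 = Z.

As a check, the Euler characteristic is 5 − 5 = 0, which agrees with 1 − 1 = 0.
(K is a triangulation of the circle S^1.)

H_0 ≅ Z,  H_1 ≅ Z.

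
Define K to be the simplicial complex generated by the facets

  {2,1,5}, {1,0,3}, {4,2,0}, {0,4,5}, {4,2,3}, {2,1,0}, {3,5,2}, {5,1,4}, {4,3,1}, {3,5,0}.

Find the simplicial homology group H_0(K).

K has 6 vertices, 15 edges, 10 triangles.
rank ∂_0 = 0, rank ∂_1 = 5 ⇒ b_0 = 6 − 0 − 5 = 1; all invariant factors of ∂_1 are 1 so no torsion. So H_0 ≅ Z.

H_0 = Z.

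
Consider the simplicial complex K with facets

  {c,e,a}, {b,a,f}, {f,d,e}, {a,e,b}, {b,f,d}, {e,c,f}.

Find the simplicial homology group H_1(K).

H_1 = Z.

Order the vertices as a < b < c < d < e < f. Listing each simplex with vertices in this order, K has dimension 2 with simplices:

  0-simplices (6): a, b, c, d, e, f
  1-simplices (12): ab, ac, ae, af, bd, be, bf, ce, cf, de, df, ef
  2-simplices (6): abe, abf, ace, bdf, cef, def

so the chain groups are C_0 ≅ Z^6, C_1 ≅ Z^12, C_2 ≅ Z^6.

Boundary ∂_1: C_1 → C_0 maps an edge to its endpoints' difference, ∂[p,q] = q − p.
This gives a 6×12 integer matrix of rank 5; reducing to Smith normal form yields diagonal entries (1,1,1,1,1).

∂_2: C_2 → C_1 acts by ∂[p,q,r] = [q,r] − [p,r] + [p,q]. For instance
  ∂abe = be − ae + ab,
  ∂cef = ef − cf + ce.
The 12×6 boundary matrix has rank 6 and Smith normal form diag(1,1,1,1,1,1).

Reading off H_k = ker ∂_k / im ∂_{k+1}:

  H_1: rank ker ∂_1 − rank ∂_2 = (12 − 5) − 6 = 1, and the invariant factors of ∂_2 are all 1, so H_1 = Z.

(K is a triangulation of the cylinder S^1 x I.)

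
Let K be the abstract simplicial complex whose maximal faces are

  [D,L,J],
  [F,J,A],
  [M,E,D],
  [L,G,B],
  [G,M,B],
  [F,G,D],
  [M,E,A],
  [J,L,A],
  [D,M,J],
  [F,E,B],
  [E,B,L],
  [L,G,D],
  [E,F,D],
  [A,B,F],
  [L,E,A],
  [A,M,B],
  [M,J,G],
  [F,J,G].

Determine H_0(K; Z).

Order the vertices as A < B < D < E < F < G < J < L < M. Listing each simplex with vertices in this order, K has dimension 2 with simplices:

  0-simplices (9): A, B, D, E, F, G, J, L, M
  1-simplices (27): AB, AE, AF, AJ, AL, AM, BE, BF, BG, BL, BM, DE, DF, DG, DJ, DL, DM, EF, EL, EM, FG, FJ, GJ, GL, GM, JL, JM
  2-simplices (18): ABF, ABM, AEL, AEM, AFJ, AJL, BEF, BEL, BGL, BGM, DEF, DEM, DFG, DGL, DJL, DJM, FGJ, GJM

giving chain groups C_0 ≅ Z^9, C_1 ≅ Z^27, C_2 ≅ Z^18.

Boundary ∂_1: C_1 → C_0 maps an edge to its endpoints' difference, ∂[p,q] = q − p.
The 9×27 boundary matrix has rank 8 and Smith normal form diag(1,1,1,1,1,1,1,1).

∂_2: C_2 → C_1 sends each 2-simplex [p,q,r] to [q,r] − [p,r] + [p,q]. For instance
  ∂AJL = JL − AL + AJ,
  ∂AFJ = FJ − AJ + AF.
The resulting 27×18 matrix has rank 18, and its Smith normal form has invariant factors (1,1,1,1,1,1,1,1,1,1,1,1,1,1,1,1,1,2).

From H_k ≅ ker(∂_k) / im(∂_{k+1}) we obtain:

  H_0: rank C_0 − rank ∂_1 = 9 − 8 = 1, and the invariant factors of ∂_1 are all 1, so H_0 = Z.

H_0 ≅ Z.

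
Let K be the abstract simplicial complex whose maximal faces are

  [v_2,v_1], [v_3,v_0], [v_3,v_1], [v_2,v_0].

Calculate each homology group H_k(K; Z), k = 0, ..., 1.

H_0 = Z,  H_1 = Z.

Fix the vertex order v_0 < v_1 < v_2 < v_3 and write every simplex with vertices in increasing order. Then dim K = 1 and the simplices of K are:

  0-simplices (4): [v_0], [v_1], [v_2], [v_3]
  1-simplices (4): [v_0,v_2], [v_0,v_3], [v_1,v_2], [v_1,v_3]

giving chain groups C_0 ≅ Z^4, C_1 ≅ Z^4.

∂_1: C_1 → C_0 sends each edge [p,q] (with p < q) to q − p.
This gives a 4×4 integer matrix of rank 3; reducing to Smith normal form yields diagonal entries (1,1,1).

Computing H_k = (kernel of ∂_k) / (image of ∂_{k+1}):

  H_0: rank C_0 − rank ∂_1 = 4 − 3 = 1, and the invariant factors of ∂_1 are all 1, so H_0 ≅ Z.
  H_1: rank ker ∂_1 − rank ∂_2 = (4 − 3) − 0 = 1, and there is no ∂_2, so H_1 ≅ Z.

(K is a triangulation of the circle S^1.)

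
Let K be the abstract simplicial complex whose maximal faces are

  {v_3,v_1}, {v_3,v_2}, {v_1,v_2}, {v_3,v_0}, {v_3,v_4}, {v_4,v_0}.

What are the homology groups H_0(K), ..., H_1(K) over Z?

H_0 ≅ Z,  H_1 ≅ Z^2.

We work with the vertex ordering v_0 < v_1 < v_2 < v_3 < v_4. The simplices of K, each written with vertices in increasing order, are:

  0-simplices (5): [v_0], [v_1], [v_2], [v_3], [v_4]
  1-simplices (6): [v_0,v_3], [v_0,v_4], [v_1,v_2], [v_1,v_3], [v_2,v_3], [v_3,v_4]

so the chain groups are C_0 ≅ Z^5, C_1 ≅ Z^6.

The boundary map ∂_1: C_1 → C_0 maps an edge to its endpoints' difference, ∂[p,q] = q − p. For instance
  ∂[v_0,v_3] = [v_3] − [v_0].
This gives a 5×6 integer matrix of rank 4; reducing to Smith normal form yields diagonal entries (1,1,1,1).

Reading off H_k = ker ∂_k / im ∂_{k+1}:

  H_0: rank C_0 − rank ∂_1 = 5 − 4 = 1, and the invariant factors of ∂_1 are all 1, so H_0 ≅ Z.
  H_1: rank ker ∂_1 − rank ∂_2 = (6 − 4) − 0 = 2, and there is no ∂_2, so H_1 ≅ Z^2.

As a check, the Euler characteristic is 5 − 6 = -1, which agrees with 1 − 2 = -1.
(K is a triangulation of a wedge of 2 circles.)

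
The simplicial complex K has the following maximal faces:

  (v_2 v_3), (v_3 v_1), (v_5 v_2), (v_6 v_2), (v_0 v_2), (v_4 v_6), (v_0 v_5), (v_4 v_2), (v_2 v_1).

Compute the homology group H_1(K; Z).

H_1 ≅ Z^3.

Take the total order v_0 < v_1 < v_2 < v_3 < v_4 < v_5 < v_6 on the vertex set. Then K (dimension 1) consists of the simplices:

  0-simplices (7): [v_0], [v_1], [v_2], [v_3], [v_4], [v_5], [v_6]
  1-simplices (9): [v_0,v_2], [v_0,v_5], [v_1,v_2], [v_1,v_3], [v_2,v_3], [v_2,v_4], [v_2,v_5], [v_2,v_6], [v_4,v_6]

so the chain groups are C_0 ≅ Z^7, C_1 ≅ Z^9.

The boundary map ∂_1: C_1 → C_0 sends each edge [p,q] (with p < q) to q − p. For instance
  ∂[v_1,v_2] = [v_2] − [v_1].
The 7×9 boundary matrix has rank 6 and Smith normal form diag(1,1,1,1,1,1).

Now H_k = ker ∂_k / im ∂_{k+1}, so:

  H_1: rank ker ∂_1 − rank ∂_2 = (9 − 6) − 0 = 3, and there is no ∂_2, so H_1 = Z^3.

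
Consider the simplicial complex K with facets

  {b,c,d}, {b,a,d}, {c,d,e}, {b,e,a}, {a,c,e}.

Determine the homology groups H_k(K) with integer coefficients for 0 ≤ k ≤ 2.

Fix the vertex order a < b < c < d < e and write every simplex with vertices in increasing order. Then dim K = 2 and the simplices of K are:

  0-simplices (5): a, b, c, d, e
  1-simplices (10): ab, ac, ad, ae, bc, bd, be, cd, ce, de
  2-simplices (5): abd, abe, ace, bcd, cde

giving chain groups C_0 ≅ Z^5, C_1 ≅ Z^10, C_2 ≅ Z^5.

Boundary ∂_1: C_1 → C_0 is given by ∂[p,q] = [q] − [p]. For instance
  ∂bc = c − b.
The resulting 5×10 matrix has rank 4, and its Smith normal form has invariant factors (1,1,1,1).

Boundary ∂_2: C_2 → C_1 maps a triangle to the signed sum of its edges. For instance
  ∂abd = bd − ad + ab,
  ∂bcd = cd − bd + bc.
This gives a 10×5 integer matrix of rank 5; reducing to Smith normal form yields diagonal entries (1,1,1,1,1).

Now H_k = ker ∂_k / im ∂_{k+1}, so:

  H_0: rank C_0 − rank ∂_1 = 5 − 4 = 1, and the invariant factors of ∂_1 are all 1, so H_0 = Z.
  H_1: rank ker ∂_1 − rank ∂_2 = (10 − 4) − 5 = 1, and the invariant factors of ∂_2 are all 1, so H_1 = Z.
  H_2: rank ker ∂_2 − rank ∂_3 = (5 − 5) − 0 = 0, and there is no ∂_3, so H_2 = 0.

As a check, the Euler characteristic is 5 − 10 + 5 = 0, which agrees with 1 − 1 + 0 = 0.
(K is a triangulation of the Möbius band.)

H_0 ≅ Z,  H_1 ≅ Z,  H_2 = 0.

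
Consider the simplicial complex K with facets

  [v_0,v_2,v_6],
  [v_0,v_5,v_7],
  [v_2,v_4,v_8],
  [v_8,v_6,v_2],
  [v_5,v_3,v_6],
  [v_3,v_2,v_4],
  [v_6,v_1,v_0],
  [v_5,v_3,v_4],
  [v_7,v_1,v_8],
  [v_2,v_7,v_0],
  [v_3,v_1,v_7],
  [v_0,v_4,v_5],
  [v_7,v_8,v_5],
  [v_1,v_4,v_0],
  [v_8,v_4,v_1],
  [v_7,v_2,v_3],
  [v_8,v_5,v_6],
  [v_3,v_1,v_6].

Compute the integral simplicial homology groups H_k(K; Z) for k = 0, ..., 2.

H_0 = Z,  H_1 = Z^2,  H_2 = Z.

K has 9 vertices, 27 edges, 18 triangles.
rank ∂_0 = 0, rank ∂_1 = 8 ⇒ b_0 = 9 − 0 − 8 = 1; all invariant factors of ∂_1 are 1 so no torsion. So H_0 ≅ Z.
rank ∂_1 = 8, rank ∂_2 = 17 ⇒ b_1 = 27 − 8 − 17 = 2; all invariant factors of ∂_2 are 1 so no torsion. So H_1 ≅ Z^2.
rank ∂_2 = 17, rank ∂_3 = 0 ⇒ b_2 = 18 − 17 − 0 = 1. So H_2 ≅ Z.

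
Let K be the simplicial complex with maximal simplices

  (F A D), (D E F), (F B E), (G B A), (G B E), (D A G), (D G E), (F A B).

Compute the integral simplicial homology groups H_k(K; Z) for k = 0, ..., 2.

H_0 ≅ Z,  H_1 = 0,  H_2 ≅ Z.

Order the vertices as A < B < D < E < F < G. Listing each simplex with vertices in this order, K has dimension 2 with simplices:

  0-simplices (6): A, B, D, E, F, G
  1-simplices (12): AB, AD, AF, AG, BE, BF, BG, DE, DF, DG, EF, EG
  2-simplices (8): ABF, ABG, ADF, ADG, BEF, BEG, DEF, DEG

so the chain groups are C_0 ≅ Z^6, C_1 ≅ Z^12, C_2 ≅ Z^8.

The boundary map ∂_1: C_1 → C_0 is given by ∂[p,q] = [q] − [p]. For instance
  ∂BG = G − B.
The resulting 6×12 matrix has rank 5, and its Smith normal form has invariant factors (1,1,1,1,1).

The boundary map ∂_2: C_2 → C_1 acts by ∂[p,q,r] = [q,r] − [p,r] + [p,q]. For instance
  ∂ABF = BF − AF + AB,
  ∂DEG = EG − DG + DE.
As a 12×8 matrix over Z this has rank 7, with invariant factors (1,1,1,1,1,1,1).

Reading off H_k = ker ∂_k / im ∂_{k+1}:

  H_0: rank C_0 − rank ∂_1 = 6 − 5 = 1, and the invariant factors of ∂_1 are all 1, so H_0 ≅ Z.
  H_1: rank ker ∂_1 − rank ∂_2 = (12 − 5) − 7 = 0, and the invariant factors of ∂_2 are all 1, so H_1 ≅ 0.
  H_2: rank ker ∂_2 − rank ∂_3 = (8 − 7) − 0 = 1, and there is no ∂_3, so H_2 ≅ Z.

As a check, the Euler characteristic is 6 − 12 + 8 = 2, which agrees with 1 − 0 + 1 = 2.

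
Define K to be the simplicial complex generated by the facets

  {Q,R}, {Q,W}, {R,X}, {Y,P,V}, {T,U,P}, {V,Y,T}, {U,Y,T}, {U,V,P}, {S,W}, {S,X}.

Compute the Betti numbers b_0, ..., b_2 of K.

Take the total order P < Q < R < S < T < U < V < W < X < Y on the vertex set. Then K (dimension 2) consists of the simplices:

  0-simplices (10): P, Q, R, S, T, U, V, W, X, Y
  1-simplices (15): PT, PU, PV, PY, QR, QW, RX, SW, SX, TU, TV, TY, UV, UY, VY
  2-simplices (5): PTU, PUV, PVY, TUY, TVY

giving chain groups C_0 ≅ Z^10, C_1 ≅ Z^15, C_2 ≅ Z^5.

Boundary ∂_1: C_1 → C_0 sends each edge [p,q] (with p < q) to q − p.
The resulting 10×15 matrix has rank 8, and its Smith normal form has invariant factors (1,1,1,1,1,1,1,1).

Boundary ∂_2: C_2 → C_1 acts by ∂[p,q,r] = [q,r] − [p,r] + [p,q]. For instance
  ∂TVY = VY − TY + TV,
  ∂PTU = TU − PU + PT.
The resulting 15×5 matrix has rank 5, and its Smith normal form has invariant factors (1,1,1,1,1).

From H_k ≅ ker(∂_k) / im(∂_{k+1}) we obtain:

  H_0: rank C_0 − rank ∂_1 = 10 − 8 = 2, and the invariant factors of ∂_1 are all 1, so H_0 ≅ Z^2.
  H_1: rank ker ∂_1 − rank ∂_2 = (15 − 8) − 5 = 2, and the invariant factors of ∂_2 are all 1, so H_1 ≅ Z^2.
  H_2: rank ker ∂_2 − rank ∂_3 = (5 − 5) − 0 = 0, and there is no ∂_3, so H_2 ≅ 0.

Hence the Betti numbers are b_0 = 2, b_1 = 2, b_2 = 0.

b_0 = 2, b_1 = 2, b_2 = 0.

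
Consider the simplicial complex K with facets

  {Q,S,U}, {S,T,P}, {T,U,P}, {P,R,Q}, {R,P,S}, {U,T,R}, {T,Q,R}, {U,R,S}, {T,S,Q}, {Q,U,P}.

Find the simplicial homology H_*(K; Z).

Fix the vertex order P < Q < R < S < T < U and write every simplex with vertices in increasing order. Then dim K = 2 and the simplices of K are:

  0-simplices (6): P, Q, R, S, T, U
  1-simplices (15): PQ, PR, PS, PT, PU, QR, QS, QT, QU, RS, RT, RU, ST, SU, TU
  2-simplices (10): PQR, PQU, PRS, PST, PTU, QRT, QST, QSU, RSU, RTU

Hence C_0 ≅ Z^6, C_1 ≅ Z^15, C_2 ≅ Z^10.

The boundary map ∂_1: C_1 → C_0 is given by ∂[p,q] = [q] − [p].
This gives a 6×15 integer matrix of rank 5; reducing to Smith normal form yields diagonal entries (1,1,1,1,1).

∂_2: C_2 → C_1 sends each 2-simplex [p,q,r] to [q,r] − [p,r] + [p,q]. For instance
  ∂PST = ST − PT + PS,
  ∂QSU = SU − QU + QS.
As a 15×10 matrix over Z this has rank 10, with invariant factors (1,1,1,1,1,1,1,1,1,2).

From H_k ≅ ker(∂_k) / im(∂_{k+1}) we obtain:

  H_0: rank C_0 − rank ∂_1 = 6 − 5 = 1, and the invariant factors of ∂_1 are all 1, so H_0 ≅ Z.
  H_1: rank ker ∂_1 − rank ∂_2 = (15 − 5) − 10 = 0, and ∂_2 has invariant factor 2 > 1, so H_1 ≅ Z/2Z.
  H_2: rank ker ∂_2 − rank ∂_3 = (10 − 10) − 0 = 0, and there is no ∂_3, so H_2 ≅ 0.

As a check, the Euler characteristic is 6 − 15 + 10 = 1, which agrees with 1 − 0 + 0 = 1.

H_0 ≅ Z,  H_1 ≅ Z/2Z,  H_2 = 0.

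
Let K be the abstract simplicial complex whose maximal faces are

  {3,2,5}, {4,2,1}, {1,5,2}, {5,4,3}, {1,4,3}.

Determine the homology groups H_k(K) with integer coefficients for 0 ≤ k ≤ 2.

Take the total order 1 < 2 < 3 < 4 < 5 on the vertex set. Then K (dimension 2) consists of the simplices:

  0-simplices (5): [1], [2], [3], [4], [5]
  1-simplices (10): [1,2], [1,3], [1,4], [1,5], [2,3], [2,4], [2,5], [3,4], [3,5], [4,5]
  2-simplices (5): [1,2,4], [1,2,5], [1,3,4], [2,3,5], [3,4,5]

so the chain groups are C_0 ≅ Z^5, C_1 ≅ Z^10, C_2 ≅ Z^5.

∂_1: C_1 → C_0 sends each edge [p,q] (with p < q) to q − p.
The 5×10 boundary matrix has rank 4 and Smith normal form diag(1,1,1,1).

The boundary map ∂_2: C_2 → C_1 maps a triangle to the signed sum of its edges. For instance
  ∂[1,2,5] = [2,5] − [1,5] + [1,2],
  ∂[3,4,5] = [4,5] − [3,5] + [3,4].
The resulting 10×5 matrix has rank 5, and its Smith normal form has invariant factors (1,1,1,1,1).

Reading off H_k = ker ∂_k / im ∂_{k+1}:

  H_0: rank C_0 − rank ∂_1 = 5 − 4 = 1, and the invariant factors of ∂_1 are all 1, so H_0 ≅ Z.
  H_1: rank ker ∂_1 − rank ∂_2 = (10 − 4) − 5 = 1, and the invariant factors of ∂_2 are all 1, so H_1 ≅ Z.
  H_2: rank ker ∂_2 − rank ∂_3 = (5 − 5) − 0 = 0, and there is no ∂_3, so H_2 ≅ 0.

H_0 ≅ Z,  H_1 ≅ Z,  H_2 = 0.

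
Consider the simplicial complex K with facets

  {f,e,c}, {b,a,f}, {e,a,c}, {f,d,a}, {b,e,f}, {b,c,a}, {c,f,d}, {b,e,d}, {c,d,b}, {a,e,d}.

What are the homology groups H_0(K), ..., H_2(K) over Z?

Order the vertices as a < b < c < d < e < f. Listing each simplex with vertices in this order, K has dimension 2 with simplices:

  0-simplices (6): a, b, c, d, e, f
  1-simplices (15): ab, ac, ad, ae, af, bc, bd, be, bf, cd, ce, cf, de, df, ef
  2-simplices (10): abc, abf, ace, ade, adf, bcd, bde, bef, cdf, cef

so the chain groups are C_0 ≅ Z^6, C_1 ≅ Z^15, C_2 ≅ Z^10.

Boundary ∂_1: C_1 → C_0 maps an edge to its endpoints' difference, ∂[p,q] = q − p. For instance
  ∂be = e − b.
As a 6×15 matrix over Z this has rank 5, with invariant factors (1,1,1,1,1).

Boundary ∂_2: C_2 → C_1 maps a triangle to the signed sum of its edges. For instance
  ∂ace = ce − ae + ac,
  ∂cdf = df − cf + cd.
The 15×10 boundary matrix has rank 10 and Smith normal form diag(1,1,1,1,1,1,1,1,1,2).

From H_k ≅ ker(∂_k) / im(∂_{k+1}) we obtain:

  H_0: rank C_0 − rank ∂_1 = 6 − 5 = 1, and the invariant factors of ∂_1 are all 1, so H_0 ≅ Z.
  H_1: rank ker ∂_1 − rank ∂_2 = (15 − 5) − 10 = 0, and ∂_2 has invariant factor 2 > 1, so H_1 ≅ Z/2Z.
  H_2: rank ker ∂_2 − rank ∂_3 = (10 − 10) − 0 = 0, and there is no ∂_3, so H_2 ≅ 0.

H_0 = Z,  H_1 = Z/2Z,  H_2 = 0.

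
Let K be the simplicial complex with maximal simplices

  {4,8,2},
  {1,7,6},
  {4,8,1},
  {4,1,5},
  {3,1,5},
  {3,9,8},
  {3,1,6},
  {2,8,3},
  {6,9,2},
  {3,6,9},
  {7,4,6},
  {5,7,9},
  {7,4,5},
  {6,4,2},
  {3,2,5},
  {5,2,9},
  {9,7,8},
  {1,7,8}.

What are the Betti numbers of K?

We work with the vertex ordering 1 < 2 < 3 < 4 < 5 < 6 < 7 < 8 < 9. The simplices of K, each written with vertices in increasing order, are:

  0-simplices (9): [1], [2], [3], [4], [5], [6], [7], [8], [9]
  1-simplices (27): (27 of them)
  2-simplices (18): [1,3,5], [1,3,6], [1,4,5], [1,4,8], [1,6,7], [1,7,8], [2,3,5], [2,3,8], [2,4,6], [2,4,8], [2,5,9], [2,6,9], [3,6,9], [3,8,9], [4,5,7], [4,6,7], [5,7,9], [7,8,9]

so the chain groups are C_0 ≅ Z^9, C_1 ≅ Z^27, C_2 ≅ Z^18.

The boundary map ∂_1: C_1 → C_0 is given by ∂[p,q] = [q] − [p].
This gives a 9×27 integer matrix of rank 8; reducing to Smith normal form yields diagonal entries (1,1,1,1,1,1,1,1).

Boundary ∂_2: C_2 → C_1 maps a triangle to the signed sum of its edges. For instance
  ∂[1,3,6] = [3,6] − [1,6] + [1,3],
  ∂[2,6,9] = [6,9] − [2,9] + [2,6].
The 27×18 boundary matrix has rank 18 and Smith normal form diag(1,1,1,1,1,1,1,1,1,1,1,1,1,1,1,1,1,2).

Computing H_k = (kernel of ∂_k) / (image of ∂_{k+1}):

  H_0: rank C_0 − rank ∂_1 = 9 − 8 = 1, and the invariant factors of ∂_1 are all 1, so H_0 = Z.
  H_1: rank ker ∂_1 − rank ∂_2 = (27 − 8) − 18 = 1, and ∂_2 has invariant factor 2 > 1, so H_1 = Z ⊕ Z/2Z.
  H_2: rank ker ∂_2 − rank ∂_3 = (18 − 18) − 0 = 0, and there is no ∂_3, so H_2 = 0.

Hence the Betti numbers are b_0 = 1, b_1 = 1, b_2 = 0.

b_0 = 1, b_1 = 1, b_2 = 0.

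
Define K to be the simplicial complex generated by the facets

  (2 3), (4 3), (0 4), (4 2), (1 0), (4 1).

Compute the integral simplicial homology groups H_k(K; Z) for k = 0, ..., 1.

Take the total order 0 < 1 < 2 < 3 < 4 on the vertex set. Then K (dimension 1) consists of the simplices:

  0-simplices (5): [0], [1], [2], [3], [4]
  1-simplices (6): [0,1], [0,4], [1,4], [2,3], [2,4], [3,4]

so the chain groups are C_0 ≅ Z^5, C_1 ≅ Z^6.

The boundary map ∂_1: C_1 → C_0 is given by ∂[p,q] = [q] − [p].
The resulting 5×6 matrix has rank 4, and its Smith normal form has invariant factors (1,1,1,1).

Computing H_k = (kernel of ∂_k) / (image of ∂_{k+1}):

  H_0: rank C_0 − rank ∂_1 = 5 − 4 = 1, and the invariant factors of ∂_1 are all 1, so H_0 = Z.
  H_1: rank ker ∂_1 − rank ∂_2 = (6 − 4) − 0 = 2, and there is no ∂_2, so H_1 = Z^2.

H_0 ≅ Z,  H_1 ≅ Z^2.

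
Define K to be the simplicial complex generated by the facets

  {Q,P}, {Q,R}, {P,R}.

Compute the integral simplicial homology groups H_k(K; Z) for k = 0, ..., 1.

H_0 ≅ Z,  H_1 ≅ Z.

We work with the vertex ordering P < Q < R. The simplices of K, each written with vertices in increasing order, are:

  0-simplices (3): P, Q, R
  1-simplices (3): PQ, PR, QR

so the chain groups are C_0 ≅ Z^3, C_1 ≅ Z^3.

∂_1: C_1 → C_0 maps an edge to its endpoints' difference, ∂[p,q] = q − p. For instance
  ∂PQ = Q − P.
The resulting 3×3 matrix has rank 2, and its Smith normal form has invariant factors (1,1).

From H_k ≅ ker(∂_k) / im(∂_{k+1}) we obtain:

  H_0: rank C_0 − rank ∂_1 = 3 − 2 = 1, and the invariant factors of ∂_1 are all 1, so H_0 = Z.
  H_1: rank ker ∂_1 − rank ∂_2 = (3 − 2) − 0 = 1, and there is no ∂_2, so H_1 = Z.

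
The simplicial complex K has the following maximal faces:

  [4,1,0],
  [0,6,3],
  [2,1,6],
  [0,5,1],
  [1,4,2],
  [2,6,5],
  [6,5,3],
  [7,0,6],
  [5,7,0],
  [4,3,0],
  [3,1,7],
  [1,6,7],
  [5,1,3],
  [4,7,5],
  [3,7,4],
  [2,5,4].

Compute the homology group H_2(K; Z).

Fix the vertex order 0 < 1 < 2 < 3 < 4 < 5 < 6 < 7 and write every simplex with vertices in increasing order. Then dim K = 2 and the simplices of K are:

  0-simplices (8): [0], [1], [2], [3], [4], [5], [6], [7]
  1-simplices (24): (24 of them)
  2-simplices (16): [0,1,4], [0,1,5], [0,3,4], [0,3,6], [0,5,7], [0,6,7], [1,2,4], [1,2,6], [1,3,5], [1,3,7], [1,6,7], [2,4,5], [2,5,6], [3,4,7], [3,5,6], [4,5,7]

Hence C_0 ≅ Z^8, C_1 ≅ Z^24, C_2 ≅ Z^16.

Boundary ∂_1: C_1 → C_0 sends each edge [p,q] (with p < q) to q − p.
As a 8×24 matrix over Z this has rank 7, with invariant factors (1,1,1,1,1,1,1).

The boundary map ∂_2: C_2 → C_1 sends each 2-simplex [p,q,r] to [q,r] − [p,r] + [p,q]. For instance
  ∂[0,3,6] = [3,6] − [0,6] + [0,3],
  ∂[0,3,4] = [3,4] − [0,4] + [0,3].
The 24×16 boundary matrix has rank 15 and Smith normal form diag(1,1,1,1,1,1,1,1,1,1,1,1,1,1,1).

Reading off H_k = ker ∂_k / im ∂_{k+1}:

  H_2: rank ker ∂_2 − rank ∂_3 = (16 − 15) − 0 = 1, and there is no ∂_3, so H_2 ≅ Z.

H_2 ≅ Z.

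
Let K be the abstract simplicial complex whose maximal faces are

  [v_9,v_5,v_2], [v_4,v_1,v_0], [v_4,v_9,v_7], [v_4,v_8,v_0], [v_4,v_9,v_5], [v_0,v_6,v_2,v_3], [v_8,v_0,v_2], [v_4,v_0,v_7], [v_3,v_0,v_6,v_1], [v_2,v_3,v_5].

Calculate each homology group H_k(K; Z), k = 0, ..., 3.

We work with the vertex ordering v_0 < v_1 < v_2 < v_3 < v_4 < v_5 < v_6 < v_7 < v_8 < v_9. The simplices of K, each written with vertices in increasing order, are:

  0-simplices (10): [v_0], [v_1], [v_2], [v_3], [v_4], [v_5], [v_6], [v_7], [v_8], [v_9]
  1-simplices (23): (23 of them)
  2-simplices (15): (15 of them)
  3-simplices (2): [v_0,v_1,v_3,v_6], [v_0,v_2,v_3,v_6]

giving chain groups C_0 ≅ Z^10, C_1 ≅ Z^23, C_2 ≅ Z^15, C_3 ≅ Z^2.

∂_1: C_1 → C_0 maps an edge to its endpoints' difference, ∂[p,q] = q − p. For instance
  ∂[v_4,v_7] = [v_7] − [v_4].
As a 10×23 matrix over Z this has rank 9, with invariant factors (1,1,1,1,1,1,1,1,1).

Boundary ∂_2: C_2 → C_1 acts by ∂[p,q,r] = [q,r] − [p,r] + [p,q]. For instance
  ∂[v_2,v_3,v_6] = [v_3,v_6] − [v_2,v_6] + [v_2,v_3],
  ∂[v_0,v_3,v_6] = [v_3,v_6] − [v_0,v_6] + [v_0,v_3].
This gives a 23×15 integer matrix of rank 13; reducing to Smith normal form yields diagonal entries (1,1,1,1,1,1,1,1,1,1,1,1,1).

Boundary ∂_3: C_3 → C_2 sends each 3-simplex σ to the alternating sum Σ_i (−1)^i (σ with its i-th vertex removed). For instance
  ∂[v_0,v_2,v_3,v_6] = [v_2,v_3,v_6] − [v_0,v_3,v_6] + [v_0,v_2,v_6] − [v_0,v_2,v_3],
  ∂[v_0,v_1,v_3,v_6] = [v_1,v_3,v_6] − [v_0,v_3,v_6] + [v_0,v_1,v_6] − [v_0,v_1,v_3].
The resulting 15×2 matrix has rank 2, and its Smith normal form has invariant factors (1,1).

From H_k ≅ ker(∂_k) / im(∂_{k+1}) we obtain:

  H_0: rank C_0 − rank ∂_1 = 10 − 9 = 1, and the invariant factors of ∂_1 are all 1, so H_0 ≅ Z.
  H_1: rank ker ∂_1 − rank ∂_2 = (23 − 9) − 13 = 1, and the invariant factors of ∂_2 are all 1, so H_1 ≅ Z.
  H_2: rank ker ∂_2 − rank ∂_3 = (15 − 13) − 2 = 0, and the invariant factors of ∂_3 are all 1, so H_2 ≅ 0.
  H_3: rank ker ∂_3 − rank ∂_4 = (2 − 2) − 0 = 0, and there is no ∂_4, so H_3 ≅ 0.

As a check, the Euler characteristic is 10 − 23 + 15 − 2 = 0, which agrees with 1 − 1 + 0 − 0 = 0.

H_0 = Z,  H_1 = Z,  H_2 = 0,  H_3 = 0.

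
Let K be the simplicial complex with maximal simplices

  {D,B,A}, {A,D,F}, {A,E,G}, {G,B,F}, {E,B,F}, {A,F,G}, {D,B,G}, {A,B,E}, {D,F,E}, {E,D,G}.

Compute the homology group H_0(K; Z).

H_0 = Z.

Order the vertices as A < B < D < E < F < G. Listing each simplex with vertices in this order, K has dimension 2 with simplices:

  0-simplices (6): A, B, D, E, F, G
  1-simplices (15): AB, AD, AE, AF, AG, BD, BE, BF, BG, DE, DF, DG, EF, EG, FG
  2-simplices (10): ABD, ABE, ADF, AEG, AFG, BDG, BEF, BFG, DEF, DEG

Hence C_0 ≅ Z^6, C_1 ≅ Z^15, C_2 ≅ Z^10.

The boundary map ∂_1: C_1 → C_0 sends each edge [p,q] (with p < q) to q − p. For instance
  ∂AG = G − A.
The resulting 6×15 matrix has rank 5, and its Smith normal form has invariant factors (1,1,1,1,1).

The boundary map ∂_2: C_2 → C_1 sends each 2-simplex [p,q,r] to [q,r] − [p,r] + [p,q]. For instance
  ∂DEG = EG − DG + DE,
  ∂BDG = DG − BG + BD.
The 15×10 boundary matrix has rank 10 and Smith normal form diag(1,1,1,1,1,1,1,1,1,2).

Now H_k = ker ∂_k / im ∂_{k+1}, so:

  H_0: rank C_0 − rank ∂_1 = 6 − 5 = 1, and the invariant factors of ∂_1 are all 1, so H_0 ≅ Z.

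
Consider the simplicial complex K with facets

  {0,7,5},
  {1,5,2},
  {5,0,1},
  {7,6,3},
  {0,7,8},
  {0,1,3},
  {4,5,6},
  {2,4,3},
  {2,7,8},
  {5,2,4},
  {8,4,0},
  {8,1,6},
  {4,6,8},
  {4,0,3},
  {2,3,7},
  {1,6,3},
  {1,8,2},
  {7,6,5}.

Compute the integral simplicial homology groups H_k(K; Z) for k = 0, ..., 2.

Order the vertices as 0 < 1 < 2 < 3 < 4 < 5 < 6 < 7 < 8. Listing each simplex with vertices in this order, K has dimension 2 with simplices:

  0-simplices (9): [0], [1], [2], [3], [4], [5], [6], [7], [8]
  1-simplices (27): (27 of them)
  2-simplices (18): [0,1,3], [0,1,5], [0,3,4], [0,4,8], [0,5,7], [0,7,8], [1,2,5], [1,2,8], [1,3,6], [1,6,8], [2,3,4], [2,3,7], [2,4,5], [2,7,8], [3,6,7], [4,5,6], [4,6,8], [5,6,7]

so the chain groups are C_0 ≅ Z^9, C_1 ≅ Z^27, C_2 ≅ Z^18.

∂_1: C_1 → C_0 sends each edge [p,q] (with p < q) to q − p.
As a 9×27 matrix over Z this has rank 8, with invariant factors (1,1,1,1,1,1,1,1).

The boundary map ∂_2: C_2 → C_1 maps a triangle to the signed sum of its edges. For instance
  ∂[1,2,5] = [2,5] − [1,5] + [1,2],
  ∂[2,3,7] = [3,7] − [2,7] + [2,3].
The resulting 27×18 matrix has rank 17, and its Smith normal form has invariant factors (1,1,1,1,1,1,1,1,1,1,1,1,1,1,1,1,1).

From H_k ≅ ker(∂_k) / im(∂_{k+1}) we obtain:

  H_0: rank C_0 − rank ∂_1 = 9 − 8 = 1, and the invariant factors of ∂_1 are all 1, so H_0 ≅ Z.
  H_1: rank ker ∂_1 − rank ∂_2 = (27 − 8) − 17 = 2, and the invariant factors of ∂_2 are all 1, so H_1 ≅ Z^2.
  H_2: rank ker ∂_2 − rank ∂_3 = (18 − 17) − 0 = 1, and there is no ∂_3, so H_2 ≅ Z.

As a check, the Euler characteristic is 9 − 27 + 18 = 0, which agrees with 1 − 2 + 1 = 0.

H_0 ≅ Z,  H_1 ≅ Z^2,  H_2 ≅ Z.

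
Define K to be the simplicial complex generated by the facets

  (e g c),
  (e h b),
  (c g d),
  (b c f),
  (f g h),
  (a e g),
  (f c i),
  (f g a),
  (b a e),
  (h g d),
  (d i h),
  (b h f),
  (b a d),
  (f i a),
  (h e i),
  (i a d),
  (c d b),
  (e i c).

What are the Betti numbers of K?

b_0 = 1, b_1 = 2, b_2 = 1.

Take the total order a < b < c < d < e < f < g < h < i on the vertex set. Then K (dimension 2) consists of the simplices:

  0-simplices (9): a, b, c, d, e, f, g, h, i
  1-simplices (27): ab, ad, ae, af, ag, ai, bc, bd, be, bf, bh, cd, ce, cf, cg, ci, dg, dh, di, eg, eh, ei, fg, fh, fi, gh, hi
  2-simplices (18): abd, abe, adi, aeg, afg, afi, bcd, bcf, beh, bfh, cdg, ceg, cei, cfi, dgh, dhi, ehi, fgh

Hence C_0 ≅ Z^9, C_1 ≅ Z^27, C_2 ≅ Z^18.

Boundary ∂_1: C_1 → C_0 sends each edge [p,q] (with p < q) to q − p. For instance
  ∂eh = h − e.
The resulting 9×27 matrix has rank 8, and its Smith normal form has invariant factors (1,1,1,1,1,1,1,1).

The boundary map ∂_2: C_2 → C_1 maps a triangle to the signed sum of its edges. For instance
  ∂ceg = eg − cg + ce,
  ∂cfi = fi − ci + cf.
The resulting 27×18 matrix has rank 17, and its Smith normal form has invariant factors (1,1,1,1,1,1,1,1,1,1,1,1,1,1,1,1,1).

Reading off H_k = ker ∂_k / im ∂_{k+1}:

  H_0: rank C_0 − rank ∂_1 = 9 − 8 = 1, and the invariant factors of ∂_1 are all 1, so H_0 ≅ Z.
  H_1: rank ker ∂_1 − rank ∂_2 = (27 − 8) − 17 = 2, and the invariant factors of ∂_2 are all 1, so H_1 ≅ Z^2.
  H_2: rank ker ∂_2 − rank ∂_3 = (18 − 17) − 0 = 1, and there is no ∂_3, so H_2 ≅ Z.

Hence the Betti numbers are b_0 = 1, b_1 = 2, b_2 = 1.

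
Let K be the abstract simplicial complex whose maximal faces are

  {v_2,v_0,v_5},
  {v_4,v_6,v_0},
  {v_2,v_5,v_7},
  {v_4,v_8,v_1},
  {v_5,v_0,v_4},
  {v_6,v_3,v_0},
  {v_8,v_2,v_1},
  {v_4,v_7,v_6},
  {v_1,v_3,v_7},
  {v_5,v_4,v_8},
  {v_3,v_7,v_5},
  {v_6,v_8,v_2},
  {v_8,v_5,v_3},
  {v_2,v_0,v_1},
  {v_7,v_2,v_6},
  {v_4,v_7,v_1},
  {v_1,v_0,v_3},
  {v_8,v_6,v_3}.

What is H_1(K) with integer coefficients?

H_1 = Z^2.

Take the total order v_0 < v_1 < v_2 < v_3 < v_4 < v_5 < v_6 < v_7 < v_8 on the vertex set. Then K (dimension 2) consists of the simplices:

  0-simplices (9): [v_0], [v_1], [v_2], [v_3], [v_4], [v_5], [v_6], [v_7], [v_8]
  1-simplices (27): (27 of them)
  2-simplices (18): (18 of them)

so the chain groups are C_0 ≅ Z^9, C_1 ≅ Z^27, C_2 ≅ Z^18.

Boundary ∂_1: C_1 → C_0 maps an edge to its endpoints' difference, ∂[p,q] = q − p. For instance
  ∂[v_3,v_6] = [v_6] − [v_3].
This gives a 9×27 integer matrix of rank 8; reducing to Smith normal form yields diagonal entries (1,1,1,1,1,1,1,1).

The boundary map ∂_2: C_2 → C_1 sends each 2-simplex [p,q,r] to [q,r] − [p,r] + [p,q]. For instance
  ∂[v_2,v_5,v_7] = [v_5,v_7] − [v_2,v_7] + [v_2,v_5],
  ∂[v_3,v_5,v_7] = [v_5,v_7] − [v_3,v_7] + [v_3,v_5].
The resulting 27×18 matrix has rank 17, and its Smith normal form has invariant factors (1,1,1,1,1,1,1,1,1,1,1,1,1,1,1,1,1).

Reading off H_k = ker ∂_k / im ∂_{k+1}:

  H_1: rank ker ∂_1 − rank ∂_2 = (27 − 8) − 17 = 2, and the invariant factors of ∂_2 are all 1, so H_1 ≅ Z^2.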